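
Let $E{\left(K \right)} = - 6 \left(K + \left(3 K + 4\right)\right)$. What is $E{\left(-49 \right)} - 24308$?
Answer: $-23156$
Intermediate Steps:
$E{\left(K \right)} = -24 - 24 K$ ($E{\left(K \right)} = - 6 \left(K + \left(4 + 3 K\right)\right) = - 6 \left(4 + 4 K\right) = -24 - 24 K$)
$E{\left(-49 \right)} - 24308 = \left(-24 - -1176\right) - 24308 = \left(-24 + 1176\right) - 24308 = 1152 - 24308 = -23156$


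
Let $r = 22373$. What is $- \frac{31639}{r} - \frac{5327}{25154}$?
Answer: $- \frac{915028377}{562770442} \approx -1.6259$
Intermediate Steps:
$- \frac{31639}{r} - \frac{5327}{25154} = - \frac{31639}{22373} - \frac{5327}{25154} = - \frac{915028377}{562770442}$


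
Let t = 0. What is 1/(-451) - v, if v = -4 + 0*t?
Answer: 1803/451 ≈ 3.9978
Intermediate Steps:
v = -4 (v = -4 + 0*0 = -4 + 0 = -4)
1/(-451) - v = 1/(-451) - 1*(-4) = -1/451 + 4 = 1803/451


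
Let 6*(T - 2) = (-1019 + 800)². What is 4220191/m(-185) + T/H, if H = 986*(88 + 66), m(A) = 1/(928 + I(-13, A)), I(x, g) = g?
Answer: 952244673771135/303688 ≈ 3.1356e+9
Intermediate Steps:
T = 15991/2 (T = 2 + (-1019 + 800)²/6 = 2 + (⅙)*(-219)² = 2 + (⅙)*47961 = 2 + 15987/2 = 15991/2 ≈ 7995.5)
m(A) = 1/(928 + A)
H = 151844 (H = 986*154 = 151844)
4220191/m(-185) + T/H = 4220191/(1/(928 - 185)) + (15991/2)/151844 = 4220191/(1/743) + (15991/2)*(1/151844) = 4220191/(1/743) + 15991/303688 = 4220191*743 + 15991/303688 = 3135601913 + 15991/303688 = 952244673771135/303688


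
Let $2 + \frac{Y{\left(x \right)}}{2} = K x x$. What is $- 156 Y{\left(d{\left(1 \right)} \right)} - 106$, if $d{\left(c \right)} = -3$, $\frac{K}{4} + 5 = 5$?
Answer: $518$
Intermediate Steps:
$K = 0$ ($K = -20 + 4 \cdot 5 = -20 + 20 = 0$)
$Y{\left(x \right)} = -4$ ($Y{\left(x \right)} = -4 + 2 \cdot 0 x x = -4 + 2 \cdot 0 x^{2} = -4 + 2 \cdot 0 = -4 + 0 = -4$)
$- 156 Y{\left(d{\left(1 \right)} \right)} - 106 = \left(-156\right) \left(-4\right) - 106 = 624 - 106 = 518$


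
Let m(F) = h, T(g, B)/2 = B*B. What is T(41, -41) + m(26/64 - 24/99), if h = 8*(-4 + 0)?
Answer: 3330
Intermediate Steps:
h = -32 (h = 8*(-4) = -32)
T(g, B) = 2*B² (T(g, B) = 2*(B*B) = 2*B²)
m(F) = -32
T(41, -41) + m(26/64 - 24/99) = 2*(-41)² - 32 = 2*1681 - 32 = 3362 - 32 = 3330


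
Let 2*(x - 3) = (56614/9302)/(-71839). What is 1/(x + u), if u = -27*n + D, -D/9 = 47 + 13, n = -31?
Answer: 668246378/200473885093 ≈ 0.0033333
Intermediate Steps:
D = -540 (D = -9*(47 + 13) = -9*60 = -540)
x = 2004710827/668246378 (x = 3 + ((56614/9302)/(-71839))/2 = 3 + ((56614*(1/9302))*(-1/71839))/2 = 3 + ((28307/4651)*(-1/71839))/2 = 3 + (½)*(-28307/334123189) = 3 - 28307/668246378 = 2004710827/668246378 ≈ 3.0000)
u = 297 (u = -27*(-31) - 540 = 837 - 540 = 297)
1/(x + u) = 1/(2004710827/668246378 + 297) = 1/(200473885093/668246378) = 668246378/200473885093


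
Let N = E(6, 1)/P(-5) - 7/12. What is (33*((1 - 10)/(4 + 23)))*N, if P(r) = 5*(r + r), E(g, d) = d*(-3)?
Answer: 1727/300 ≈ 5.7567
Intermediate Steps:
E(g, d) = -3*d
P(r) = 10*r (P(r) = 5*(2*r) = 10*r)
N = -157/300 (N = (-3*1)/((10*(-5))) - 7/12 = -3/(-50) - 7*1/12 = -3*(-1/50) - 7/12 = 3/50 - 7/12 = -157/300 ≈ -0.52333)
(33*((1 - 10)/(4 + 23)))*N = (33*((1 - 10)/(4 + 23)))*(-157/300) = (33*(-9/27))*(-157/300) = (33*(-9*1/27))*(-157/300) = (33*(-⅓))*(-157/300) = -11*(-157/300) = 1727/300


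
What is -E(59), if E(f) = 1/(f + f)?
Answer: -1/118 ≈ -0.0084746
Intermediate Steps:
E(f) = 1/(2*f)
-E(59) = -1/(2*59) = -1*1/118 = -1/118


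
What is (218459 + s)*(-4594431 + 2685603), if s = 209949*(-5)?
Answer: 1586781992808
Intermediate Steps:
s = -1049745
(218459 + s)*(-4594431 + 2685603) = (218459 - 1049745)*(-4594431 + 2685603) = -831286*(-1908828) = 1586781992808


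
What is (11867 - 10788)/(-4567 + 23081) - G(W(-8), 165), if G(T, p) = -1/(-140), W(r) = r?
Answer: 66273/1295980 ≈ 0.051137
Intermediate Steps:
G(T, p) = 1/140 (G(T, p) = -1*(-1/140) = 1/140)
(11867 - 10788)/(-4567 + 23081) - G(W(-8), 165) = (11867 - 10788)/(-4567 + 23081) - 1*1/140 = 1079/18514 - 1/140 = 66273/1295980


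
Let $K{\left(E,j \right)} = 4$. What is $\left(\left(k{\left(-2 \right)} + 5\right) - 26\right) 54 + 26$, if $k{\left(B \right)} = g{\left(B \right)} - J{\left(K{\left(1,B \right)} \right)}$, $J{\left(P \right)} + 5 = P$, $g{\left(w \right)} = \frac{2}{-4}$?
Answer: $-1081$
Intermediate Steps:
$g{\left(w \right)} = - \frac{1}{2}$ ($g{\left(w \right)} = 2 \left(- \frac{1}{4}\right) = - \frac{1}{2}$)
$J{\left(P \right)} = -5 + P$
$k{\left(B \right)} = \frac{1}{2}$ ($k{\left(B \right)} = - \frac{1}{2} - \left(-5 + 4\right) = - \frac{1}{2} - -1 = - \frac{1}{2} + 1 = \frac{1}{2}$)
$\left(\left(k{\left(-2 \right)} + 5\right) - 26\right) 54 + 26 = \left(\left(\frac{1}{2} + 5\right) - 26\right) 54 + 26 = \left(\frac{11}{2} - 26\right) 54 + 26 = \left(- \frac{41}{2}\right) 54 + 26 = -1107 + 26 = -1081$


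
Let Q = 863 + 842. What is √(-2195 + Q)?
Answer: 7*I*√10 ≈ 22.136*I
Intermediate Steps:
Q = 1705
√(-2195 + Q) = √(-2195 + 1705) = √(-490) = 7*I*√10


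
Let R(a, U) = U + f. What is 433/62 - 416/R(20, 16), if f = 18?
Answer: -5535/1054 ≈ -5.2514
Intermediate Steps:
R(a, U) = 18 + U (R(a, U) = U + 18 = 18 + U)
433/62 - 416/R(20, 16) = 433/62 - 416/(18 + 16) = 433*(1/62) - 416/34 = 433/62 - 416*1/34 = 433/62 - 208/17 = -5535/1054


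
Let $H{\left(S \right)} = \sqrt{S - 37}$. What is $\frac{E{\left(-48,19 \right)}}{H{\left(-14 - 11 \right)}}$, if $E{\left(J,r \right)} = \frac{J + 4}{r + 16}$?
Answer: $\frac{22 i \sqrt{62}}{1085} \approx 0.15966 i$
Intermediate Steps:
$E{\left(J,r \right)} = \frac{4 + J}{16 + r}$
$H{\left(S \right)} = \sqrt{-37 + S}$
$\frac{E{\left(-48,19 \right)}}{H{\left(-14 - 11 \right)}} = \frac{\frac{1}{16 + 19} \left(4 - 48\right)}{\sqrt{-37 - 25}} = \frac{\frac{1}{35} \left(-44\right)}{\sqrt{-37 - 25}} = \frac{\frac{1}{35} \left(-44\right)}{\sqrt{-62}} = - \frac{44}{35 i \sqrt{62}} = - \frac{44 \left(- \frac{i \sqrt{62}}{62}\right)}{35} = \frac{22 i \sqrt{62}}{1085}$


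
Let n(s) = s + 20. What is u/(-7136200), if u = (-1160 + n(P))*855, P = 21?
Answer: 191349/1427240 ≈ 0.13407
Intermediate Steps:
n(s) = 20 + s
u = -956745 (u = (-1160 + (20 + 21))*855 = (-1160 + 41)*855 = -1119*855 = -956745)
u/(-7136200) = -956745/(-7136200) = -956745*(-1/7136200) = 191349/1427240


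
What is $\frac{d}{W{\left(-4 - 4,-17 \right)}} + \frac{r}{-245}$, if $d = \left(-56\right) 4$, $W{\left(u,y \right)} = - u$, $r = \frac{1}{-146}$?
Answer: $- \frac{1001559}{35770} \approx -28.0$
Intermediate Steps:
$r = - \frac{1}{146} \approx -0.0068493$
$d = -224$
$\frac{d}{W{\left(-4 - 4,-17 \right)}} + \frac{r}{-245} = - \frac{224}{\left(-1\right) \left(-4 - 4\right)} - \frac{1}{146 \left(-245\right)} = - \frac{224}{\left(-1\right) \left(-4 - 4\right)} - - \frac{1}{35770} = - \frac{224}{\left(-1\right) \left(-8\right)} + \frac{1}{35770} = - \frac{224}{8} + \frac{1}{35770} = \left(-224\right) \frac{1}{8} + \frac{1}{35770} = -28 + \frac{1}{35770} = - \frac{1001559}{35770}$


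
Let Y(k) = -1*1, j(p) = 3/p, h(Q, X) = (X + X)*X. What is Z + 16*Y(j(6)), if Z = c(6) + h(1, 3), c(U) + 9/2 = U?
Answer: 7/2 ≈ 3.5000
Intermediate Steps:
c(U) = -9/2 + U
h(Q, X) = 2*X² (h(Q, X) = (2*X)*X = 2*X²)
Y(k) = -1
Z = 39/2 (Z = (-9/2 + 6) + 2*3² = 3/2 + 2*9 = 3/2 + 18 = 39/2 ≈ 19.500)
Z + 16*Y(j(6)) = 39/2 + 16*(-1) = 39/2 - 16 = 7/2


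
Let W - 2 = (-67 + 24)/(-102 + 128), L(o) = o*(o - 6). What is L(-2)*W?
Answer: 72/13 ≈ 5.5385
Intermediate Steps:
L(o) = o*(-6 + o)
W = 9/26 (W = 2 + (-67 + 24)/(-102 + 128) = 2 - 43/26 = 9/26 ≈ 0.34615)
L(-2)*W = -2*(-6 - 2)*(9/26) = -2*(-8)*(9/26) = 16*(9/26) = 72/13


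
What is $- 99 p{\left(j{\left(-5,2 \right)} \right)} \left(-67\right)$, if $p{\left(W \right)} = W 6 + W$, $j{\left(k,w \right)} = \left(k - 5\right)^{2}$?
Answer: $4643100$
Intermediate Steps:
$j{\left(k,w \right)} = \left(-5 + k\right)^{2}$
$p{\left(W \right)} = 7 W$ ($p{\left(W \right)} = 6 W + W = 7 W$)
$- 99 p{\left(j{\left(-5,2 \right)} \right)} \left(-67\right) = - 99 \cdot 7 \left(-5 - 5\right)^{2} \left(-67\right) = - 99 \cdot 7 \left(-10\right)^{2} \left(-67\right) = - 99 \cdot 7 \cdot 100 \left(-67\right) = \left(-99\right) 700 \left(-67\right) = \left(-69300\right) \left(-67\right) = 4643100$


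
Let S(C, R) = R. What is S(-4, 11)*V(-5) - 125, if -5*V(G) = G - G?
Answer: -125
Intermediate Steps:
V(G) = 0 (V(G) = -(G - G)/5 = -⅕*0 = 0)
S(-4, 11)*V(-5) - 125 = 11*0 - 125 = 0 - 125 = -125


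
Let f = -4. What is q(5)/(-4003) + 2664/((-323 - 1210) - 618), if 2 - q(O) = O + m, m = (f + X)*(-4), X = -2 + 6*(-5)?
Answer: -1149755/956717 ≈ -1.2018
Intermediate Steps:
X = -32 (X = -2 - 30 = -32)
m = 144 (m = (-4 - 32)*(-4) = -36*(-4) = 144)
q(O) = -142 - O (q(O) = 2 - (O + 144) = 2 - (144 + O) = 2 + (-144 - O) = -142 - O)
q(5)/(-4003) + 2664/((-323 - 1210) - 618) = (-142 - 1*5)/(-4003) + 2664/((-323 - 1210) - 618) = (-142 - 5)*(-1/4003) + 2664/(-1533 - 618) = -147*(-1/4003) + 2664/(-2151) = 147/4003 + 2664*(-1/2151) = 147/4003 - 296/239 = -1149755/956717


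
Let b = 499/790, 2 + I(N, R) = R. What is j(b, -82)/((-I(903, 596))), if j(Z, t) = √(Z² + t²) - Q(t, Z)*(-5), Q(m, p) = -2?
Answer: 5/297 - 13*√24832529/469260 ≈ -0.12122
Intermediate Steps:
I(N, R) = -2 + R
b = 499/790 (b = 499*(1/790) = 499/790 ≈ 0.63165)
j(Z, t) = -10 + √(Z² + t²) (j(Z, t) = √(Z² + t²) - 1*(-2)*(-5) = √(Z² + t²) + 2*(-5) = √(Z² + t²) - 10 = -10 + √(Z² + t²))
j(b, -82)/((-I(903, 596))) = (-10 + √((499/790)² + (-82)²))/((-(-2 + 596))) = (-10 + √(249001/624100 + 6724))/((-1*594)) = (-10 + √(4196697401/624100))/(-594) = (-10 + 13*√24832529/790)*(-1/594) = 5/297 - 13*√24832529/469260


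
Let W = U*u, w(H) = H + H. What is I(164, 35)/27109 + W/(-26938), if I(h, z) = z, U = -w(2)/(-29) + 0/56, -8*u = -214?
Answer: 24441407/21177605018 ≈ 0.0011541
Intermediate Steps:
u = 107/4 (u = -1/8*(-214) = 107/4 ≈ 26.750)
w(H) = 2*H
U = 4/29 (U = -2*2/(-29) + 0/56 = -1*4*(-1/29) + 0*(1/56) = -4*(-1/29) + 0 = 4/29 + 0 = 4/29 ≈ 0.13793)
W = 107/29 (W = (4/29)*(107/4) = 107/29 ≈ 3.6897)
I(164, 35)/27109 + W/(-26938) = 35/27109 + (107/29)/(-26938) = 35*(1/27109) + (107/29)*(-1/26938) = 35/27109 - 107/781202 = 24441407/21177605018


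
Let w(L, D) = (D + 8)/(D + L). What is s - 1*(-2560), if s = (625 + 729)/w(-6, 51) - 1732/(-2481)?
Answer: 525999758/146379 ≈ 3593.4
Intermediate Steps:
w(L, D) = (8 + D)/(D + L)
s = 151269518/146379 (s = (625 + 729)/(((8 + 51)/(51 - 6))) - 1732/(-2481) = 1354/((59/45)) - 1732*(-1/2481) = 1354/(((1/45)*59)) + 1732/2481 = 1354/(59/45) + 1732/2481 = 1354*(45/59) + 1732/2481 = 60930/59 + 1732/2481 = 151269518/146379 ≈ 1033.4)
s - 1*(-2560) = 151269518/146379 - 1*(-2560) = 151269518/146379 + 2560 = 525999758/146379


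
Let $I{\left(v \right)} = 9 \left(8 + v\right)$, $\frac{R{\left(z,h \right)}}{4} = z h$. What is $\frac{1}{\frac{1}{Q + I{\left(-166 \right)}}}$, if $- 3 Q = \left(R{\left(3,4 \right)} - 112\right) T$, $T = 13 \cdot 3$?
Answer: $-590$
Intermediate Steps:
$R{\left(z,h \right)} = 4 h z$ ($R{\left(z,h \right)} = 4 z h = 4 h z$)
$T = 39$
$I{\left(v \right)} = 72 + 9 v$
$Q = 832$ ($Q = - \frac{\left(4 \cdot 4 \cdot 3 - 112\right) 39}{3} = - \frac{\left(48 - 112\right) 39}{3} = - \frac{\left(-64\right) 39}{3} = \left(- \frac{1}{3}\right) \left(-2496\right) = 832$)
$\frac{1}{\frac{1}{Q + I{\left(-166 \right)}}} = \frac{1}{\frac{1}{832 + \left(72 + 9 \left(-166\right)\right)}} = \frac{1}{\frac{1}{832 + \left(72 - 1494\right)}} = \frac{1}{\frac{1}{832 - 1422}} = \frac{1}{\frac{1}{-590}} = \frac{1}{- \frac{1}{590}} = -590$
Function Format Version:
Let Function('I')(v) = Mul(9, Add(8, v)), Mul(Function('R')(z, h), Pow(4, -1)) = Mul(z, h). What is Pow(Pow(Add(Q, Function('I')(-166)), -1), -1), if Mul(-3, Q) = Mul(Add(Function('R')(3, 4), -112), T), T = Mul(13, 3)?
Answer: -590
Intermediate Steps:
Function('R')(z, h) = Mul(4, h, z) (Function('R')(z, h) = Mul(4, Mul(z, h)) = Mul(4, Mul(h, z)) = Mul(4, h, z))
T = 39
Function('I')(v) = Add(72, Mul(9, v))
Q = 832 (Q = Mul(Rational(-1, 3), Mul(Add(Mul(4, 4, 3), -112), 39)) = Mul(Rational(-1, 3), Mul(Add(48, -112), 39)) = Mul(Rational(-1, 3), Mul(-64, 39)) = Mul(Rational(-1, 3), -2496) = 832)
Pow(Pow(Add(Q, Function('I')(-166)), -1), -1) = Pow(Pow(Add(832, Add(72, Mul(9, -166))), -1), -1) = Pow(Pow(Add(832, Add(72, -1494)), -1), -1) = Pow(Pow(Add(832, -1422), -1), -1) = Pow(Pow(-590, -1), -1) = Pow(Rational(-1, 590), -1) = -590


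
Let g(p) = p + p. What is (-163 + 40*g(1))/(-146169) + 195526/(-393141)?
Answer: -9515736397/19155008943 ≈ -0.49678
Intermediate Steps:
g(p) = 2*p
(-163 + 40*g(1))/(-146169) + 195526/(-393141) = (-163 + 40*(2*1))/(-146169) + 195526/(-393141) = (-163 + 40*2)*(-1/146169) + 195526*(-1/393141) = (-163 + 80)*(-1/146169) - 195526/393141 = -83*(-1/146169) - 195526/393141 = 83/146169 - 195526/393141 = -9515736397/19155008943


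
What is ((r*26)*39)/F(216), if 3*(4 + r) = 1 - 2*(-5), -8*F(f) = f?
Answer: 338/27 ≈ 12.519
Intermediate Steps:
F(f) = -f/8
r = -⅓ (r = -4 + (1 - 2*(-5))/3 = -4 + (1 + 10)/3 = -4 + (⅓)*11 = -4 + 11/3 = -⅓ ≈ -0.33333)
((r*26)*39)/F(216) = (-⅓*26*39)/((-⅛*216)) = -26/3*39/(-27) = -338*(-1/27) = 338/27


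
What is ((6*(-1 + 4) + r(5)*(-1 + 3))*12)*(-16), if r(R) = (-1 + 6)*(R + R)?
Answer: -22656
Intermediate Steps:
r(R) = 10*R (r(R) = 5*(2*R) = 10*R)
((6*(-1 + 4) + r(5)*(-1 + 3))*12)*(-16) = ((6*(-1 + 4) + (10*5)*(-1 + 3))*12)*(-16) = ((6*3 + 50*2)*12)*(-16) = ((18 + 100)*12)*(-16) = (118*12)*(-16) = 1416*(-16) = -22656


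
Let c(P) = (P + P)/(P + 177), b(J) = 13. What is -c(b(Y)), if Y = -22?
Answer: -13/95 ≈ -0.13684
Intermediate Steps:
c(P) = 2*P/(177 + P) (c(P) = (2*P)/(177 + P) = 2*P/(177 + P))
-c(b(Y)) = -2*13/(177 + 13) = -2*13/190 = -1*13/95 = -13/95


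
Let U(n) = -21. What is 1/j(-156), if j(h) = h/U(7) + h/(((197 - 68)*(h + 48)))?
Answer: 8127/60463 ≈ 0.13441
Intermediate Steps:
j(h) = -h/21 + h/(6192 + 129*h) (j(h) = h/(-21) + h/(((197 - 68)*(h + 48))) = h*(-1/21) + h/((129*(48 + h))) = -h/21 + h/(6192 + 129*h))
1/j(-156) = 1/(-1*(-156)*(2057 + 43*(-156))/(43344 + 903*(-156))) = 1/(-1*(-156)*(2057 - 6708)/(43344 - 140868)) = 1/(-1*(-156)*(-4651)/(-97524)) = 1/(-1*(-156)*(-1/97524)*(-4651)) = 1/(60463/8127) = 8127/60463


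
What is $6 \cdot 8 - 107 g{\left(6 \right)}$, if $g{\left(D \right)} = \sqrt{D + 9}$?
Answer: $48 - 107 \sqrt{15} \approx -366.41$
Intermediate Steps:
$g{\left(D \right)} = \sqrt{9 + D}$
$6 \cdot 8 - 107 g{\left(6 \right)} = 6 \cdot 8 - 107 \sqrt{9 + 6} = 48 - 107 \sqrt{15}$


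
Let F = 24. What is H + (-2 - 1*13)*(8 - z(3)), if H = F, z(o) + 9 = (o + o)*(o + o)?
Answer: 309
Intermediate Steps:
z(o) = -9 + 4*o² (z(o) = -9 + (o + o)*(o + o) = -9 + (2*o)*(2*o) = -9 + 4*o²)
H = 24
H + (-2 - 1*13)*(8 - z(3)) = 24 + (-2 - 1*13)*(8 - (-9 + 4*3²)) = 24 + (-2 - 13)*(8 - (-9 + 4*9)) = 24 - 15*(8 - (-9 + 36)) = 24 - 15*(8 - 1*27) = 24 - 15*(8 - 27) = 24 - 15*(-19) = 24 + 285 = 309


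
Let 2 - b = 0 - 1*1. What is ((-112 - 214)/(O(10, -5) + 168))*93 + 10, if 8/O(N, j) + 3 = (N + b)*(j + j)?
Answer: -1904467/11168 ≈ -170.53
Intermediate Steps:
b = 3 (b = 2 - (0 - 1*1) = 2 - (0 - 1) = 2 - 1*(-1) = 2 + 1 = 3)
O(N, j) = 8/(-3 + 2*j*(3 + N)) (O(N, j) = 8/(-3 + (N + 3)*(j + j)) = 8/(-3 + (3 + N)*(2*j)) = 8/(-3 + 2*j*(3 + N)))
((-112 - 214)/(O(10, -5) + 168))*93 + 10 = ((-112 - 214)/(8/(-3 + 6*(-5) + 2*10*(-5)) + 168))*93 + 10 = -326/(8/(-3 - 30 - 100) + 168)*93 + 10 = -326/(8/(-133) + 168)*93 + 10 = -326/(8*(-1/133) + 168)*93 + 10 = -326/(-8/133 + 168)*93 + 10 = -326/22336/133*93 + 10 = -326*133/22336*93 + 10 = -21679/11168*93 + 10 = -2016147/11168 + 10 = -1904467/11168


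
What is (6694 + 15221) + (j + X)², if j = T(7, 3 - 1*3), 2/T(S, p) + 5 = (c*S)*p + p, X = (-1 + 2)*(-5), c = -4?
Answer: 548604/25 ≈ 21944.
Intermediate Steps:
X = -5 (X = 1*(-5) = -5)
T(S, p) = 2/(-5 + p - 4*S*p) (T(S, p) = 2/(-5 + ((-4*S)*p + p)) = 2/(-5 + (-4*S*p + p)) = 2/(-5 + (p - 4*S*p)) = 2/(-5 + p - 4*S*p))
j = -⅖ (j = 2/(-5 + (3 - 1*3) - 4*7*(3 - 1*3)) = 2/(-5 + (3 - 3) - 4*7*(3 - 3)) = 2/(-5 + 0 - 4*7*0) = 2/(-5 + 0 + 0) = 2/(-5) = 2*(-⅕) = -⅖ ≈ -0.40000)
(6694 + 15221) + (j + X)² = (6694 + 15221) + (-⅖ - 5)² = 21915 + (-27/5)² = 21915 + 729/25 = 548604/25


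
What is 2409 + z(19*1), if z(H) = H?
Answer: 2428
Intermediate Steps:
2409 + z(19*1) = 2409 + 19*1 = 2409 + 19 = 2428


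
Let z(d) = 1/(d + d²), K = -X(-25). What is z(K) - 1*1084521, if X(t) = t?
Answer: -704938649/650 ≈ -1.0845e+6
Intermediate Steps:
K = 25 (K = -1*(-25) = 25)
z(K) - 1*1084521 = 1/(25*(1 + 25)) - 1*1084521 = (1/25)/26 - 1084521 = (1/25)*(1/26) - 1084521 = 1/650 - 1084521 = -704938649/650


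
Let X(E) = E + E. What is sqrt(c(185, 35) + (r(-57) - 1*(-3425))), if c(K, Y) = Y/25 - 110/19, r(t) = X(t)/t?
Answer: 2*sqrt(7722265)/95 ≈ 58.503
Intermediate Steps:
X(E) = 2*E
r(t) = 2 (r(t) = (2*t)/t = 2)
c(K, Y) = -110/19 + Y/25 (c(K, Y) = Y*(1/25) - 110*1/19 = Y/25 - 110/19 = -110/19 + Y/25)
sqrt(c(185, 35) + (r(-57) - 1*(-3425))) = sqrt((-110/19 + (1/25)*35) + (2 - 1*(-3425))) = sqrt((-110/19 + 7/5) + (2 + 3425)) = sqrt(-417/95 + 3427) = sqrt(325148/95) = 2*sqrt(7722265)/95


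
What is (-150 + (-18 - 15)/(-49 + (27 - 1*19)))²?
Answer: 37417689/1681 ≈ 22259.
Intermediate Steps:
(-150 + (-18 - 15)/(-49 + (27 - 1*19)))² = (-150 - 33/(-49 + (27 - 19)))² = (-150 - 33/(-49 + 8))² = (-150 - 33/(-41))² = (-150 - 33*(-1/41))² = (-150 + 33/41)² = (-6117/41)² = 37417689/1681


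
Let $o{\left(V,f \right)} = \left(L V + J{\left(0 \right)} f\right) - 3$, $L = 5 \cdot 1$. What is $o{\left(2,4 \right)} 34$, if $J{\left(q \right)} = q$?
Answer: $238$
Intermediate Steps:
$L = 5$
$o{\left(V,f \right)} = -3 + 5 V$ ($o{\left(V,f \right)} = \left(5 V + 0 f\right) - 3 = \left(5 V + 0\right) - 3 = 5 V - 3 = -3 + 5 V$)
$o{\left(2,4 \right)} 34 = \left(-3 + 5 \cdot 2\right) 34 = \left(-3 + 10\right) 34 = 7 \cdot 34 = 238$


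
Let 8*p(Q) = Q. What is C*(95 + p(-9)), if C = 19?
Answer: 14269/8 ≈ 1783.6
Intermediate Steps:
p(Q) = Q/8
C*(95 + p(-9)) = 19*(95 + (1/8)*(-9)) = 19*(95 - 9/8) = 19*(751/8) = 14269/8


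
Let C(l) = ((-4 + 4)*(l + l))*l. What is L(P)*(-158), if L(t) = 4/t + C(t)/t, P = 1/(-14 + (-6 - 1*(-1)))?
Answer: 12008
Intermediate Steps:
C(l) = 0 (C(l) = (0*(2*l))*l = 0*l = 0)
P = -1/19 (P = 1/(-14 + (-6 + 1)) = 1/(-14 - 5) = 1/(-19) = -1/19 ≈ -0.052632)
L(t) = 4/t (L(t) = 4/t + 0/t = 4/t + 0 = 4/t)
L(P)*(-158) = (4/(-1/19))*(-158) = (4*(-19))*(-158) = -76*(-158) = 12008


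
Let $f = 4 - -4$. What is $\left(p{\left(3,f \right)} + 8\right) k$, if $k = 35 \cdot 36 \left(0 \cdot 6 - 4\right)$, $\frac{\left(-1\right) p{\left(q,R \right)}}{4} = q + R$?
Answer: $181440$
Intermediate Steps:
$f = 8$ ($f = 4 + 4 = 8$)
$p{\left(q,R \right)} = - 4 R - 4 q$ ($p{\left(q,R \right)} = - 4 \left(q + R\right) = - 4 \left(R + q\right) = - 4 R - 4 q$)
$k = -5040$ ($k = 1260 \left(0 - 4\right) = 1260 \left(-4\right) = -5040$)
$\left(p{\left(3,f \right)} + 8\right) k = \left(\left(\left(-4\right) 8 - 12\right) + 8\right) \left(-5040\right) = \left(\left(-32 - 12\right) + 8\right) \left(-5040\right) = \left(-44 + 8\right) \left(-5040\right) = \left(-36\right) \left(-5040\right) = 181440$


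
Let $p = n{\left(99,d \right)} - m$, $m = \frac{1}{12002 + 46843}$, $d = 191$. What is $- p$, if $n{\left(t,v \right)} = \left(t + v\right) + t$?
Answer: $- \frac{22890704}{58845} \approx -389.0$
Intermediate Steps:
$n{\left(t,v \right)} = v + 2 t$
$m = \frac{1}{58845} \approx 1.6994 \cdot 10^{-5}$
$p = \frac{22890704}{58845}$ ($p = \left(191 + 2 \cdot 99\right) - \frac{1}{58845} = \left(191 + 198\right) - \frac{1}{58845} = 389 - \frac{1}{58845} = \frac{22890704}{58845} \approx 389.0$)
$- p = \left(-1\right) \frac{22890704}{58845} = - \frac{22890704}{58845}$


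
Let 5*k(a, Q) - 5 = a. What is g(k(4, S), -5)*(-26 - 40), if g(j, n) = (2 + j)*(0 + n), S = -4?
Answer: 1254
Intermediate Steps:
k(a, Q) = 1 + a/5
g(j, n) = n*(2 + j) (g(j, n) = (2 + j)*n = n*(2 + j))
g(k(4, S), -5)*(-26 - 40) = (-5*(2 + (1 + (⅕)*4)))*(-26 - 40) = -5*(2 + (1 + ⅘))*(-66) = -5*(2 + 9/5)*(-66) = -5*19/5*(-66) = -19*(-66) = 1254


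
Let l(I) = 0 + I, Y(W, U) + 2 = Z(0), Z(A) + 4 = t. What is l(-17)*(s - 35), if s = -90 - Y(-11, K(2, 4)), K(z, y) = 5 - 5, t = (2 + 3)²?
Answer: 2448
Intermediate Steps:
t = 25 (t = 5² = 25)
K(z, y) = 0
Z(A) = 21 (Z(A) = -4 + 25 = 21)
Y(W, U) = 19 (Y(W, U) = -2 + 21 = 19)
s = -109 (s = -90 - 1*19 = -90 - 19 = -109)
l(I) = I
l(-17)*(s - 35) = -17*(-109 - 35) = -17*(-144) = 2448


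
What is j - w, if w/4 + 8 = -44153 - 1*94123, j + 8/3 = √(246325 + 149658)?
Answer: 1659400/3 + √395983 ≈ 5.5376e+5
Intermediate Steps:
j = -8/3 + √395983 (j = -8/3 + √(246325 + 149658) = -8/3 + √395983 ≈ 626.61)
w = -553136 (w = -32 + 4*(-44153 - 1*94123) = -32 + 4*(-44153 - 94123) = -32 + 4*(-138276) = -32 - 553104 = -553136)
j - w = (-8/3 + √395983) - 1*(-553136) = (-8/3 + √395983) + 553136 = 1659400/3 + √395983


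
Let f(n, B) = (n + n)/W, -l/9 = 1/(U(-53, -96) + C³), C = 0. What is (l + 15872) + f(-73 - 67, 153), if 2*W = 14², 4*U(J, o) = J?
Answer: 5887704/371 ≈ 15870.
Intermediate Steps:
U(J, o) = J/4
W = 98 (W = (½)*14² = (½)*196 = 98)
l = 36/53 (l = -9/((¼)*(-53) + 0³) = -9/(-53/4 + 0) = -9/(-53/4) = -9*(-4/53) = 36/53 ≈ 0.67924)
f(n, B) = n/49 (f(n, B) = (n + n)/98 = (2*n)*(1/98) = n/49)
(l + 15872) + f(-73 - 67, 153) = (36/53 + 15872) + (-73 - 67)/49 = 841252/53 + (1/49)*(-140) = 841252/53 - 20/7 = 5887704/371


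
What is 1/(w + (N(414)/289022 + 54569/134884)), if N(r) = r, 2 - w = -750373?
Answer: 19492221724/14626483789888247 ≈ 1.3327e-6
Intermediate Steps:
w = 750375 (w = 2 - 1*(-750373) = 2 + 750373 = 750375)
1/(w + (N(414)/289022 + 54569/134884)) = 1/(750375 + (414/289022 + 54569/134884)) = 1/(750375 + (414*(1/289022) + 54569*(1/134884))) = 1/(750375 + (207/144511 + 54569/134884)) = 1/(750375 + 7913741747/19492221724) = 1/(14626483789888247/19492221724) = 19492221724/14626483789888247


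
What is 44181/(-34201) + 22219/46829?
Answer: -1309040030/1601598629 ≈ -0.81733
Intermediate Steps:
44181/(-34201) + 22219/46829 = 44181*(-1/34201) + 22219*(1/46829) = -44181/34201 + 22219/46829 = -1309040030/1601598629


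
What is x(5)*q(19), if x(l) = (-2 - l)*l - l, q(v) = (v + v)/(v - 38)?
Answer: 80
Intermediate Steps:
q(v) = 2*v/(-38 + v) (q(v) = (2*v)/(-38 + v) = 2*v/(-38 + v))
x(l) = -l + l*(-2 - l) (x(l) = l*(-2 - l) - l = -l + l*(-2 - l))
x(5)*q(19) = (-1*5*(3 + 5))*(2*19/(-38 + 19)) = (-1*5*8)*(2*19/(-19)) = -80*19*(-1)/19 = -40*(-2) = 80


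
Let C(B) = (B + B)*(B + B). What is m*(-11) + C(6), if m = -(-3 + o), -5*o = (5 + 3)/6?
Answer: 1621/15 ≈ 108.07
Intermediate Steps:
C(B) = 4*B² (C(B) = (2*B)*(2*B) = 4*B²)
o = -4/15 (o = -(5 + 3)/(5*6) = -8/(5*6) = -⅕*4/3 = -4/15 ≈ -0.26667)
m = 49/15 (m = -(-3 - 4/15) = -1*(-49/15) = 49/15 ≈ 3.2667)
m*(-11) + C(6) = (49/15)*(-11) + 4*6² = -539/15 + 4*36 = -539/15 + 144 = 1621/15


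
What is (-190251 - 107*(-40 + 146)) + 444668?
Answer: 243075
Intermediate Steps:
(-190251 - 107*(-40 + 146)) + 444668 = (-190251 - 107*106) + 444668 = (-190251 - 11342) + 444668 = -201593 + 444668 = 243075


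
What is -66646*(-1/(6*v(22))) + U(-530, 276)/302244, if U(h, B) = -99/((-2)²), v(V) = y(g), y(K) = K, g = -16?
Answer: -209826625/302244 ≈ -694.23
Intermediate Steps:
v(V) = -16
U(h, B) = -99/4
-66646*(-1/(6*v(22))) + U(-530, 276)/302244 = -66646/((-6*(-16))) - 99/4/302244 = -66646/96 - 99/4*1/302244 = -66646*1/96 - 33/402992 = -33323/48 - 33/402992 = -209826625/302244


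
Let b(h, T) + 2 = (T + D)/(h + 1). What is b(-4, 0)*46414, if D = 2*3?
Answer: -185656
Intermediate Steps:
D = 6
b(h, T) = -2 + (6 + T)/(1 + h) (b(h, T) = -2 + (T + 6)/(h + 1) = -2 + (6 + T)/(1 + h))
b(-4, 0)*46414 = ((4 + 0 - 2*(-4))/(1 - 4))*46414 = ((4 + 0 + 8)/(-3))*46414 = -⅓*12*46414 = -4*46414 = -185656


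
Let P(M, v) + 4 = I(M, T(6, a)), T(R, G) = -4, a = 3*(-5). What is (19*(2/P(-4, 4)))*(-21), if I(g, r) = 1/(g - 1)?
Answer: 190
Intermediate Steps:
a = -15
I(g, r) = 1/(-1 + g)
P(M, v) = -4 + 1/(-1 + M)
(19*(2/P(-4, 4)))*(-21) = (19*(2/(((5 - 4*(-4))/(-1 - 4)))))*(-21) = (19*(2/(((5 + 16)/(-5)))))*(-21) = (19*(2/((-1/5*21))))*(-21) = (19*(2/(-21/5)))*(-21) = (19*(2*(-5/21)))*(-21) = (19*(-10/21))*(-21) = -190/21*(-21) = 190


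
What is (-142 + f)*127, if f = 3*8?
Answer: -14986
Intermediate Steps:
f = 24
(-142 + f)*127 = (-142 + 24)*127 = -118*127 = -14986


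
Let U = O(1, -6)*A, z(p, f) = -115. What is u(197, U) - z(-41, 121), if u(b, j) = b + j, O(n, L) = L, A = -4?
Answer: 336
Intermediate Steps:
U = 24 (U = -6*(-4) = 24)
u(197, U) - z(-41, 121) = (197 + 24) - 1*(-115) = 221 + 115 = 336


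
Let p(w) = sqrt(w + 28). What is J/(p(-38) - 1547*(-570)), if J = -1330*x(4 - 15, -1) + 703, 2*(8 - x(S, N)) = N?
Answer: -934873758/77755360411 + 5301*I*sqrt(10)/388776802055 ≈ -0.012023 + 4.3118e-8*I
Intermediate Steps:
p(w) = sqrt(28 + w)
x(S, N) = 8 - N/2
J = -10602 (J = -1330*(8 - 1/2*(-1)) + 703 = -1330*(8 + 1/2) + 703 = -1330*17/2 + 703 = -11305 + 703 = -10602)
J/(p(-38) - 1547*(-570)) = -10602/(sqrt(28 - 38) - 1547*(-570)) = -10602/(sqrt(-10) + 881790) = -10602/(I*sqrt(10) + 881790) = -10602/(881790 + I*sqrt(10))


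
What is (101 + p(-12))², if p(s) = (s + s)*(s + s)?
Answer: 458329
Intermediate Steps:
p(s) = 4*s² (p(s) = (2*s)*(2*s) = 4*s²)
(101 + p(-12))² = (101 + 4*(-12)²)² = (101 + 4*144)² = (101 + 576)² = 677² = 458329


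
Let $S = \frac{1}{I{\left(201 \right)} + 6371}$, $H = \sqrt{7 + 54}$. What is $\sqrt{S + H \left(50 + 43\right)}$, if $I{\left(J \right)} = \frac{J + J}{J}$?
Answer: $\frac{\sqrt{6373 + 3777206997 \sqrt{61}}}{6373} \approx 26.951$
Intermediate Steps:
$H = \sqrt{61} \approx 7.8102$
$I{\left(J \right)} = 2$ ($I{\left(J \right)} = \frac{2 J}{J} = 2$)
$S = \frac{1}{6373}$ ($S = \frac{1}{2 + 6371} = \frac{1}{6373} \approx 0.00015691$)
$\sqrt{S + H \left(50 + 43\right)} = \sqrt{\frac{1}{6373} + \sqrt{61} \left(50 + 43\right)} = \sqrt{\frac{1}{6373} + \sqrt{61} \cdot 93} = \sqrt{\frac{1}{6373} + 93 \sqrt{61}}$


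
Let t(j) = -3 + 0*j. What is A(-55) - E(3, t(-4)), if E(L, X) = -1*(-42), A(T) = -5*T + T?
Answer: 178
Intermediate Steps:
A(T) = -4*T
t(j) = -3 (t(j) = -3 + 0 = -3)
E(L, X) = 42
A(-55) - E(3, t(-4)) = -4*(-55) - 1*42 = 220 - 42 = 178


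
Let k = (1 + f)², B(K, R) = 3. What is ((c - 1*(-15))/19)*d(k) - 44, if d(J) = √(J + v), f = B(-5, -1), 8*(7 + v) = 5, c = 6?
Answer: -44 + 21*√154/76 ≈ -40.571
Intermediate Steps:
v = -51/8 (v = -7 + (⅛)*5 = -7 + 5/8 = -51/8 ≈ -6.3750)
f = 3
k = 16 (k = (1 + 3)² = 4² = 16)
d(J) = √(-51/8 + J) (d(J) = √(J - 51/8) = √(-51/8 + J))
((c - 1*(-15))/19)*d(k) - 44 = ((6 - 1*(-15))/19)*(√(-102 + 16*16)/4) - 44 = ((6 + 15)*(1/19))*(√(-102 + 256)/4) - 44 = (21*(1/19))*(√154/4) - 44 = 21*(√154/4)/19 - 44 = 21*√154/76 - 44 = -44 + 21*√154/76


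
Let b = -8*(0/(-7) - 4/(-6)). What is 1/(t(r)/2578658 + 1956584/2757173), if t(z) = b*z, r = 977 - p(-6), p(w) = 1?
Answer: 10664709320751/7546513469624 ≈ 1.4132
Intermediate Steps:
r = 976 (r = 977 - 1*1 = 977 - 1 = 976)
b = -16/3 (b = -8*(0*(-⅐) - 4*(-⅙)) = -8*(0 + ⅔) = -8*⅔ = -16/3 ≈ -5.3333)
t(z) = -16*z/3
1/(t(r)/2578658 + 1956584/2757173) = 1/(-16/3*976/2578658 + 1956584/2757173) = 1/(-15616/3*1/2578658 + 1956584*(1/2757173)) = 1/(-7808/3867987 + 1956584/2757173) = 1/(7546513469624/10664709320751) = 10664709320751/7546513469624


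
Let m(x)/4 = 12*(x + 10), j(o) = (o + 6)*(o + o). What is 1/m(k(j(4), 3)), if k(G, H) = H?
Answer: 1/624 ≈ 0.0016026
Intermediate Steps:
j(o) = 2*o*(6 + o) (j(o) = (6 + o)*(2*o) = 2*o*(6 + o))
m(x) = 480 + 48*x (m(x) = 4*(12*(x + 10)) = 4*(12*(10 + x)) = 4*(120 + 12*x) = 480 + 48*x)
1/m(k(j(4), 3)) = 1/(480 + 48*3) = 1/(480 + 144) = 1/624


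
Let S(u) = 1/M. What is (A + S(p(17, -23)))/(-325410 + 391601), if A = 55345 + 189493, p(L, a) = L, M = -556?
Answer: 136129927/36802196 ≈ 3.6990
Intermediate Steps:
A = 244838
S(u) = -1/556 (S(u) = 1/(-556) = -1/556)
(A + S(p(17, -23)))/(-325410 + 391601) = (244838 - 1/556)/(-325410 + 391601) = (136129927/556)/66191 = (136129927/556)*(1/66191) = 136129927/36802196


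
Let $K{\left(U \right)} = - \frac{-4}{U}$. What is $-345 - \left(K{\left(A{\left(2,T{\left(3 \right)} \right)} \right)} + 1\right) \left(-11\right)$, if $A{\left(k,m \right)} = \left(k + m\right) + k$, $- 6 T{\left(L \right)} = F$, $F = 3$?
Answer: $- \frac{2250}{7} \approx -321.43$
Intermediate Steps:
$T{\left(L \right)} = - \frac{1}{2}$ ($T{\left(L \right)} = \left(- \frac{1}{6}\right) 3 = - \frac{1}{2}$)
$A{\left(k,m \right)} = m + 2 k$
$K{\left(U \right)} = \frac{4}{U}$
$-345 - \left(K{\left(A{\left(2,T{\left(3 \right)} \right)} \right)} + 1\right) \left(-11\right) = -345 - \left(\frac{4}{- \frac{1}{2} + 2 \cdot 2} + 1\right) \left(-11\right) = -345 - \left(\frac{4}{- \frac{1}{2} + 4} + 1\right) \left(-11\right) = -345 - \left(\frac{4}{\frac{7}{2}} + 1\right) \left(-11\right) = -345 - \left(4 \cdot \frac{2}{7} + 1\right) \left(-11\right) = -345 - \left(\frac{8}{7} + 1\right) \left(-11\right) = -345 - \frac{15}{7} \left(-11\right) = -345 - - \frac{165}{7} = -345 + \frac{165}{7} = - \frac{2250}{7}$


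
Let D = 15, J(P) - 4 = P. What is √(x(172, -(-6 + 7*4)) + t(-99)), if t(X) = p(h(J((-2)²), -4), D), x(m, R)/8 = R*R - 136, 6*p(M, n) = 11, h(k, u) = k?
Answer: √100290/6 ≈ 52.781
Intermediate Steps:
J(P) = 4 + P
p(M, n) = 11/6 (p(M, n) = (⅙)*11 = 11/6)
x(m, R) = -1088 + 8*R² (x(m, R) = 8*(R*R - 136) = 8*(R² - 136) = 8*(-136 + R²) = -1088 + 8*R²)
t(X) = 11/6
√(x(172, -(-6 + 7*4)) + t(-99)) = √((-1088 + 8*(-(-6 + 7*4))²) + 11/6) = √((-1088 + 8*(-(-6 + 28))²) + 11/6) = √((-1088 + 8*(-1*22)²) + 11/6) = √((-1088 + 8*(-22)²) + 11/6) = √((-1088 + 8*484) + 11/6) = √((-1088 + 3872) + 11/6) = √(2784 + 11/6) = √(16715/6) = √100290/6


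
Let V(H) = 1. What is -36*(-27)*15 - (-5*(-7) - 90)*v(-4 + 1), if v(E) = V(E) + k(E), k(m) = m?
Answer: 14470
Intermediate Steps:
v(E) = 1 + E
-36*(-27)*15 - (-5*(-7) - 90)*v(-4 + 1) = -36*(-27)*15 - (-5*(-7) - 90)*(1 + (-4 + 1)) = 972*15 - (35 - 90)*(1 - 3) = 14580 - (-55)*(-2) = 14580 - 1*110 = 14580 - 110 = 14470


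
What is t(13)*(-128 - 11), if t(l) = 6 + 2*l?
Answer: -4448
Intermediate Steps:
t(13)*(-128 - 11) = (6 + 2*13)*(-128 - 11) = (6 + 26)*(-139) = 32*(-139) = -4448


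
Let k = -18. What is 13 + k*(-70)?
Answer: 1273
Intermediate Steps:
13 + k*(-70) = 13 - 18*(-70) = 13 + 1260 = 1273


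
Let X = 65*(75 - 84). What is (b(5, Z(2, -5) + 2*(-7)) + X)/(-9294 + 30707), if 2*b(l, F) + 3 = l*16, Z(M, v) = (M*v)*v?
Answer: -1093/42826 ≈ -0.025522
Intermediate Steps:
Z(M, v) = M*v²
b(l, F) = -3/2 + 8*l (b(l, F) = -3/2 + (l*16)/2 = -3/2 + (16*l)/2 = -3/2 + 8*l)
X = -585 (X = 65*(-9) = -585)
(b(5, Z(2, -5) + 2*(-7)) + X)/(-9294 + 30707) = ((-3/2 + 8*5) - 585)/(-9294 + 30707) = ((-3/2 + 40) - 585)/21413 = (77/2 - 585)*(1/21413) = -1093/2*1/21413 = -1093/42826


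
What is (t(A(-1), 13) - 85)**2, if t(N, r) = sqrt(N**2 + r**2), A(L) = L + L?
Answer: (85 - sqrt(173))**2 ≈ 5162.0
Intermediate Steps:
A(L) = 2*L
(t(A(-1), 13) - 85)**2 = (sqrt((2*(-1))**2 + 13**2) - 85)**2 = (sqrt((-2)**2 + 169) - 85)**2 = (sqrt(4 + 169) - 85)**2 = (sqrt(173) - 85)**2 = (-85 + sqrt(173))**2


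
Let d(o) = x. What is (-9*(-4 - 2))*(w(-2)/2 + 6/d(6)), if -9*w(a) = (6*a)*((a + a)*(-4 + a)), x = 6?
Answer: 918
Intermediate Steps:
d(o) = 6
w(a) = -4*a²*(-4 + a)/3 (w(a) = -6*a*(a + a)*(-4 + a)/9 = -6*a*(2*a)*(-4 + a)/9 = -6*a*2*a*(-4 + a)/9 = -4*a²*(-4 + a)/3)
(-9*(-4 - 2))*(w(-2)/2 + 6/d(6)) = (-9*(-4 - 2))*(((4/3)*(-2)²*(4 - 1*(-2)))/2 + 6/6) = (-9*(-6))*(((4/3)*4*(4 + 2))*(½) + 6*(⅙)) = 54*(((4/3)*4*6)*(½) + 1) = 54*(32*(½) + 1) = 54*(16 + 1) = 54*17 = 918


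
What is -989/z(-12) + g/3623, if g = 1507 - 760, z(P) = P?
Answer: 3592111/43476 ≈ 82.623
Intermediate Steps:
g = 747
-989/z(-12) + g/3623 = -989/(-12) + 747/3623 = -989*(-1/12) + 747*(1/3623) = 989/12 + 747/3623 = 3592111/43476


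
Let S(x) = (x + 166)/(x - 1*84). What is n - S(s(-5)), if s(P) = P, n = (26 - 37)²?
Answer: 10930/89 ≈ 122.81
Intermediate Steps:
n = 121 (n = (-11)² = 121)
S(x) = (166 + x)/(-84 + x) (S(x) = (166 + x)/(x - 84) = (166 + x)/(-84 + x))
n - S(s(-5)) = 121 - (166 - 5)/(-84 - 5) = 121 - 161/(-89) = 121 - (-1)*161/89 = 121 - 1*(-161/89) = 121 + 161/89 = 10930/89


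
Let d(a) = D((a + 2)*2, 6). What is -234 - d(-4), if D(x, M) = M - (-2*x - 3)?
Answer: -235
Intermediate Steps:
D(x, M) = 3 + M + 2*x (D(x, M) = M - (-3 - 2*x) = M + (3 + 2*x) = 3 + M + 2*x)
d(a) = 17 + 4*a (d(a) = 3 + 6 + 2*((a + 2)*2) = 3 + 6 + 2*((2 + a)*2) = 3 + 6 + 2*(4 + 2*a) = 3 + 6 + (8 + 4*a) = 17 + 4*a)
-234 - d(-4) = -234 - (17 + 4*(-4)) = -234 - (17 - 16) = -234 - 1*1 = -234 - 1 = -235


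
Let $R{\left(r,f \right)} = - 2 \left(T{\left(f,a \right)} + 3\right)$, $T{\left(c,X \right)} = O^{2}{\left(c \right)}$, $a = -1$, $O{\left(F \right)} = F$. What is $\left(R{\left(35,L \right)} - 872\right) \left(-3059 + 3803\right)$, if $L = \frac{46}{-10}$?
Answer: $- \frac{17117952}{25} \approx -6.8472 \cdot 10^{5}$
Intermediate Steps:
$L = - \frac{23}{5}$ ($L = 46 \left(- \frac{1}{10}\right) = - \frac{23}{5} \approx -4.6$)
$T{\left(c,X \right)} = c^{2}$
$R{\left(r,f \right)} = -6 - 2 f^{2}$ ($R{\left(r,f \right)} = - 2 \left(f^{2} + 3\right) = - 2 \left(3 + f^{2}\right) = -6 - 2 f^{2}$)
$\left(R{\left(35,L \right)} - 872\right) \left(-3059 + 3803\right) = \left(\left(-6 - 2 \left(- \frac{23}{5}\right)^{2}\right) - 872\right) \left(-3059 + 3803\right) = \left(\left(-6 - \frac{1058}{25}\right) - 872\right) 744 = \left(- \frac{1208}{25} - 872\right) 744 = \left(- \frac{23008}{25}\right) 744 = - \frac{17117952}{25}$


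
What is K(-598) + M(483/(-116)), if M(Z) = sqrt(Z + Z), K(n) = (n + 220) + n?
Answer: -976 + I*sqrt(28014)/58 ≈ -976.0 + 2.8858*I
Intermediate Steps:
K(n) = 220 + 2*n (K(n) = (220 + n) + n = 220 + 2*n)
M(Z) = sqrt(2)*sqrt(Z) (M(Z) = sqrt(2*Z) = sqrt(2)*sqrt(Z))
K(-598) + M(483/(-116)) = (220 + 2*(-598)) + sqrt(2)*sqrt(483/(-116)) = (220 - 1196) + sqrt(2)*sqrt(483*(-1/116)) = -976 + sqrt(2)*sqrt(-483/116) = -976 + sqrt(2)*(I*sqrt(14007)/58) = -976 + I*sqrt(28014)/58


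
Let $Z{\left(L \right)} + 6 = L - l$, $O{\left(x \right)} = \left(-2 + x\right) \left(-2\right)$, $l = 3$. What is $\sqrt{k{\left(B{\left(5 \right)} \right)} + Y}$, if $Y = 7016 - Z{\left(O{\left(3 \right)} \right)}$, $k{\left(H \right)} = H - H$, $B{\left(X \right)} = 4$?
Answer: $\sqrt{7027} \approx 83.827$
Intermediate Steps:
$O{\left(x \right)} = 4 - 2 x$
$k{\left(H \right)} = 0$
$Z{\left(L \right)} = -9 + L$ ($Z{\left(L \right)} = -6 + \left(L - 3\right) = -6 + \left(-3 + L\right) = -9 + L$)
$Y = 7027$ ($Y = 7016 - \left(-9 + \left(4 - 6\right)\right) = 7016 - \left(-9 - 2\right) = 7016 - -11 = 7016 + 11 = 7027$)
$\sqrt{k{\left(B{\left(5 \right)} \right)} + Y} = \sqrt{0 + 7027} = \sqrt{7027}$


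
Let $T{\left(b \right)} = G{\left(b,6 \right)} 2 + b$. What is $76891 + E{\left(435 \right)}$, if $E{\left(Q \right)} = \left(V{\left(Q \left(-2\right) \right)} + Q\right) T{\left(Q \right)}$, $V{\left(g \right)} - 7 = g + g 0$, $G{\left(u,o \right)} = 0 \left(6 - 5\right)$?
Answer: $-109289$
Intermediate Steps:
$G{\left(u,o \right)} = 0$ ($G{\left(u,o \right)} = 0 \cdot 1 = 0$)
$T{\left(b \right)} = b$ ($T{\left(b \right)} = 0 \cdot 2 + b = 0 + b = b$)
$V{\left(g \right)} = 7 + g$ ($V{\left(g \right)} = 7 + \left(g + g 0\right) = 7 + \left(g + 0\right) = 7 + g$)
$E{\left(Q \right)} = Q \left(7 - Q\right)$ ($E{\left(Q \right)} = \left(\left(7 + Q \left(-2\right)\right) + Q\right) Q = \left(\left(7 - 2 Q\right) + Q\right) Q = \left(7 - Q\right) Q = Q \left(7 - Q\right)$)
$76891 + E{\left(435 \right)} = 76891 + 435 \left(7 - 435\right) = 76891 + 435 \left(-428\right) = 76891 - 186180 = -109289$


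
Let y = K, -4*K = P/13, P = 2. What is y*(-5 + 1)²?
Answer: -8/13 ≈ -0.61539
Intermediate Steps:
K = -1/26 (K = -1/(2*13) = -¼*2/13 = -1/26 ≈ -0.038462)
y = -1/26 ≈ -0.038462
y*(-5 + 1)² = -(-5 + 1)²/26 = -1/26*(-4)² = -1/26*16 = -8/13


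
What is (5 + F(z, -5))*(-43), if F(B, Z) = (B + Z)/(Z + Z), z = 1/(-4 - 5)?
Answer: -10664/45 ≈ -236.98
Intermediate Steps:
z = -⅑ (z = 1/(-9) = -⅑ ≈ -0.11111)
F(B, Z) = (B + Z)/(2*Z) (F(B, Z) = (B + Z)/((2*Z)) = (B + Z)*(1/(2*Z)) = (B + Z)/(2*Z))
(5 + F(z, -5))*(-43) = (5 + (½)*(-⅑ - 5)/(-5))*(-43) = (5 + (½)*(-⅕)*(-46/9))*(-43) = (5 + 23/45)*(-43) = (248/45)*(-43) = -10664/45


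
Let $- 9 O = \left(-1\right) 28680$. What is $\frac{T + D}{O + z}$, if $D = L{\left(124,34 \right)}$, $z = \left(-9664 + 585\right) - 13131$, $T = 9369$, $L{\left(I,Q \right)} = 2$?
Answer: $- \frac{28113}{57070} \approx -0.49261$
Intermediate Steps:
$z = -22210$ ($z = -9079 - 13131 = -22210$)
$D = 2$
$O = \frac{9560}{3}$ ($O = - \frac{\left(-1\right) 28680}{9} = \left(- \frac{1}{9}\right) \left(-28680\right) = \frac{9560}{3} \approx 3186.7$)
$\frac{T + D}{O + z} = \frac{9369 + 2}{\frac{9560}{3} - 22210} = \frac{9371}{- \frac{57070}{3}} = 9371 \left(- \frac{3}{57070}\right) = - \frac{28113}{57070}$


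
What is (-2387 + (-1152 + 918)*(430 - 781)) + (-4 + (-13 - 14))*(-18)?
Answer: 80305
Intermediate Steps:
(-2387 + (-1152 + 918)*(430 - 781)) + (-4 + (-13 - 14))*(-18) = (-2387 - 234*(-351)) + (-4 - 27)*(-18) = (-2387 + 82134) - 31*(-18) = 79747 + 558 = 80305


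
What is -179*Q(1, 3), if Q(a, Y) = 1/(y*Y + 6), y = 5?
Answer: -179/21 ≈ -8.5238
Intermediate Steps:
Q(a, Y) = 1/(6 + 5*Y) (Q(a, Y) = 1/(5*Y + 6) = 1/(6 + 5*Y))
-179*Q(1, 3) = -179/(6 + 5*3) = -179/(6 + 15) = -179/21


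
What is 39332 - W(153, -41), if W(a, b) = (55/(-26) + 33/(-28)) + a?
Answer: 14262355/364 ≈ 39182.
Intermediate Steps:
W(a, b) = -1199/364 + a (W(a, b) = (55*(-1/26) + 33*(-1/28)) + a = (-55/26 - 33/28) + a = -1199/364 + a)
39332 - W(153, -41) = 39332 - (-1199/364 + 153) = 39332 - 1*54493/364 = 39332 - 54493/364 = 14262355/364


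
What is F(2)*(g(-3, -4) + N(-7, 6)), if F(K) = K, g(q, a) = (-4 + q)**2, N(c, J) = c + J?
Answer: 96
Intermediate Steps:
N(c, J) = J + c
F(2)*(g(-3, -4) + N(-7, 6)) = 2*((-4 - 3)**2 + (6 - 7)) = 2*((-7)**2 - 1) = 2*(49 - 1) = 2*48 = 96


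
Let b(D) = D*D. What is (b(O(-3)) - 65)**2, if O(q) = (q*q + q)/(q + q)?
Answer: 4096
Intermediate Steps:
O(q) = (q + q**2)/(2*q) (O(q) = (q**2 + q)/((2*q)) = (q + q**2)*(1/(2*q)) = (q + q**2)/(2*q))
b(D) = D**2
(b(O(-3)) - 65)**2 = ((1/2 + (1/2)*(-3))**2 - 65)**2 = ((1/2 - 3/2)**2 - 65)**2 = ((-1)**2 - 65)**2 = (1 - 65)**2 = (-64)**2 = 4096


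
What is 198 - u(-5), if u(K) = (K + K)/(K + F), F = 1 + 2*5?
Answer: 599/3 ≈ 199.67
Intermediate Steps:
F = 11 (F = 1 + 10 = 11)
u(K) = 2*K/(11 + K) (u(K) = (K + K)/(K + 11) = (2*K)/(11 + K) = 2*K/(11 + K))
198 - u(-5) = 198 - 2*(-5)/(11 - 5) = 198 - 2*(-5)/6 = 198 - 1*(-5/3) = 198 + 5/3 = 599/3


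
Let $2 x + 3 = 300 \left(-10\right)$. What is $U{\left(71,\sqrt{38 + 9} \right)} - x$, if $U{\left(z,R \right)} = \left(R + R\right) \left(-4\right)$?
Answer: $\frac{3003}{2} - 8 \sqrt{47} \approx 1446.7$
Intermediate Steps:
$U{\left(z,R \right)} = - 8 R$ ($U{\left(z,R \right)} = 2 R \left(-4\right) = - 8 R$)
$x = - \frac{3003}{2}$ ($x = - \frac{3}{2} + \frac{300 \left(-10\right)}{2} = - \frac{3}{2} + \frac{1}{2} \left(-3000\right) = - \frac{3}{2} - 1500 = - \frac{3003}{2} \approx -1501.5$)
$U{\left(71,\sqrt{38 + 9} \right)} - x = - 8 \sqrt{38 + 9} - - \frac{3003}{2} = - 8 \sqrt{47} + \frac{3003}{2} = \frac{3003}{2} - 8 \sqrt{47}$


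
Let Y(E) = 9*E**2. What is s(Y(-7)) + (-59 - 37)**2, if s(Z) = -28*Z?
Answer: -3132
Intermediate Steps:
s(Y(-7)) + (-59 - 37)**2 = -252*(-7)**2 + (-59 - 37)**2 = -252*49 + (-96)**2 = -28*441 + 9216 = -12348 + 9216 = -3132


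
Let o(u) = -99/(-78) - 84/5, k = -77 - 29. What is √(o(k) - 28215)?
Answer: I*√477095970/130 ≈ 168.02*I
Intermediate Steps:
k = -106
o(u) = -2019/130 (o(u) = -99*(-1/78) - 84*⅕ = 33/26 - 84/5 = -2019/130)
√(o(k) - 28215) = √(-2019/130 - 28215) = √(-3669969/130) = I*√477095970/130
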